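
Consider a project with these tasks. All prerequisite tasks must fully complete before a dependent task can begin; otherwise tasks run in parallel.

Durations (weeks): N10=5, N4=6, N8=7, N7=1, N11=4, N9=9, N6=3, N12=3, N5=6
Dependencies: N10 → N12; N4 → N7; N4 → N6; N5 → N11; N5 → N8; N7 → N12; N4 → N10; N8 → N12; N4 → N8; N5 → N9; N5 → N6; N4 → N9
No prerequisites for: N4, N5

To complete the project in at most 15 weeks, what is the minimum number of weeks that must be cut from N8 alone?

1

Current finish: 16 weeks; target: 15.
N8 is on every critical path, so each week cut from N8 cuts the finish by one (this holds down to a finish of 15).
Need 16 − 15 = 1 week off N8 → N8 becomes 6 weeks, finish becomes 15.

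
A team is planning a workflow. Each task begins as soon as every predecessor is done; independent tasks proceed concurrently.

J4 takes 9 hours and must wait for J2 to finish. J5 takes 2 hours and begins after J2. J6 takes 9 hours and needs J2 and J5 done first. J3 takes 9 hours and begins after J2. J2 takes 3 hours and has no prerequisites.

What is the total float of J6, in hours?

0

The longest chain is J2→J5→J6 = 3+2+9 = 14; overall finish 14 hours.
Longest path through J6: 14 hours (earliest finish 14, latest finish 14).
Slack of J6 = 5 − 5 = 0 hours.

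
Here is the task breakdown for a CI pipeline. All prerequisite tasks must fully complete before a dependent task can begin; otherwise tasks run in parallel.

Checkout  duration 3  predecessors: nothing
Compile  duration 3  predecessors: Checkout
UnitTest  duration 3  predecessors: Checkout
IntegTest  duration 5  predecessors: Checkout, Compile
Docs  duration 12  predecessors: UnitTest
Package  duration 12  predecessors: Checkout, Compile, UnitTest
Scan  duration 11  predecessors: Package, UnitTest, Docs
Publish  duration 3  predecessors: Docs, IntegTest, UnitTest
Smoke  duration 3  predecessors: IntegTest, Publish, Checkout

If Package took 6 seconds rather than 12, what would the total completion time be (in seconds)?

Actual critical path: Checkout→Compile→Package→Scan = 3+3+12+11 = 29 ⇒ 29 seconds.
Since Package is critical, the -6 change carries straight to that chain (now 23 seconds).
The binding chain switches to Checkout→UnitTest→Docs→Scan = 3+3+12+11 = 29; finish 29 seconds.

29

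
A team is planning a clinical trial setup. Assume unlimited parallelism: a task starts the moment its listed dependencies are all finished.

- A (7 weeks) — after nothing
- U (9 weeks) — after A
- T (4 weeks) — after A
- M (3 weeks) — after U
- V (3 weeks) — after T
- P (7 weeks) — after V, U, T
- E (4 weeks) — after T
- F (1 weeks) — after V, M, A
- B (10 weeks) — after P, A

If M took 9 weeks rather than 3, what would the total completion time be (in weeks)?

Baseline: A→U→P→B = 7+9+7+10 = 33 → 33 weeks.
M is off the critical path — its longest chain is 20 weeks, giving 13 of slack.
The critical path is still A→U→P→B; finish is now 33 weeks.

33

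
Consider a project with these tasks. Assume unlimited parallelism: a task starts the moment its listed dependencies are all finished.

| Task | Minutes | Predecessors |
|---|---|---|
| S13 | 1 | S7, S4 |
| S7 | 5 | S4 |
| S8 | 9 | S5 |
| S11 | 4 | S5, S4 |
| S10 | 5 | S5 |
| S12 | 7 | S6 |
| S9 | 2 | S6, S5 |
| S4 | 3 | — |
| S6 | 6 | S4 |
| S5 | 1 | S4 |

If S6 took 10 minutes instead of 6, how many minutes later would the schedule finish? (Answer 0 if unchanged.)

Baseline: S4→S6→S12 = 3+6+7 = 16 → 16 minutes.
S6 is on the critical path; changing it to 10 makes that path 20 minutes.
No other chain overtakes it, so the finish is 20 minutes.
Change in finish: 20 − 16 = +4 minutes.

4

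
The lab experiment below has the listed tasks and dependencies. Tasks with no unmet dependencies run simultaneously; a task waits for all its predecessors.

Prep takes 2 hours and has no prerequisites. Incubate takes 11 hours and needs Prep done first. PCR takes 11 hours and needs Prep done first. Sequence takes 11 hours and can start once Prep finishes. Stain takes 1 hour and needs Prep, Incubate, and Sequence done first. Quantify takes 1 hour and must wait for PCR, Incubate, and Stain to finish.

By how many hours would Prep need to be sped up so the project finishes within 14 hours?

Current finish: 15 hours; target: 14.
Prep is on every critical path, so each hour cut from Prep cuts the finish by one (this holds down to a finish of 14).
Need 15 − 14 = 1 hour off Prep → Prep becomes 1 hour, finish becomes 14.

1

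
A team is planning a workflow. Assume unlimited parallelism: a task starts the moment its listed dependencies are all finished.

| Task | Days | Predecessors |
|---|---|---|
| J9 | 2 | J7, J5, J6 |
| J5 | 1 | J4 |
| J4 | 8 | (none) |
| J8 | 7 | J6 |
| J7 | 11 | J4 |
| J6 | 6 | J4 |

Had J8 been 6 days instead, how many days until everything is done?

The binding path is J4→J6→J8 = 8+6+7 = 21; finish at 21 days.
J8 is on the critical path; changing it to 6 makes that path 20 days.
Now J4→J7→J9 = 8+11+2 = 21 is longest, so the finish becomes 21 days.

21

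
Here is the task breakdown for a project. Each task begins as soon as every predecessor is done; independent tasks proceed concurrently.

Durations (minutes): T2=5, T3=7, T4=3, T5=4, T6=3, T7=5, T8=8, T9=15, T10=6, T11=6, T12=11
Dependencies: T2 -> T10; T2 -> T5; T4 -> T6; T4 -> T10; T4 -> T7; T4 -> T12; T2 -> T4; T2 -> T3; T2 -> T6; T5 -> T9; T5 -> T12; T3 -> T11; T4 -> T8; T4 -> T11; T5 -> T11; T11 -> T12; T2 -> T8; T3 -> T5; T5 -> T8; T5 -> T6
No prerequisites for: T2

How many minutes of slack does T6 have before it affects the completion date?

14

T2→T3→T5→T11→T12 = 5+7+4+6+11 = 33 sets the makespan at 33 minutes.
Longest path through T6: 19 minutes (earliest finish 19, latest finish 33).
Float = 33 − 19 = 14.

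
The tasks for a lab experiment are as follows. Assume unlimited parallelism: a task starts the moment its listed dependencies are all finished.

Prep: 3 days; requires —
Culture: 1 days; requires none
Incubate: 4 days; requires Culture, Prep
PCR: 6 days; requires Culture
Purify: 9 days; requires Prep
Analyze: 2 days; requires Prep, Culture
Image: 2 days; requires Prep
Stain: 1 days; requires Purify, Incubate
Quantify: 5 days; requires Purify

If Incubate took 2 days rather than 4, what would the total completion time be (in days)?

17

Actual critical path: Prep→Purify→Quantify = 3+9+5 = 17 ⇒ 17 days.
Incubate has 9 days of float (longest path through it is 8).
No other chain overtakes it, so the finish is 17 days.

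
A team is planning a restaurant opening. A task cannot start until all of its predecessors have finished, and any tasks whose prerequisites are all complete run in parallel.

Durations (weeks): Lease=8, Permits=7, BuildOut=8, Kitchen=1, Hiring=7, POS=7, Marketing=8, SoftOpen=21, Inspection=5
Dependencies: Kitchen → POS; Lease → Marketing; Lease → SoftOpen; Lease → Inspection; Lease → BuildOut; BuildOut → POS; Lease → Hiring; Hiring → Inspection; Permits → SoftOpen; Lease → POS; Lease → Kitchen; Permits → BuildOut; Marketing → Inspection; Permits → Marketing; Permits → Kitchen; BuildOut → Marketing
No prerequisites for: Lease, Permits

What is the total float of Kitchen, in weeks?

Critical path: Lease→BuildOut→Marketing→Inspection = 8+8+8+5 = 29, so the finish is 29 weeks.
Kitchen finishes as early as 9 and must finish by 22.
So Kitchen can slip 22 − 9 = 13 weeks.

13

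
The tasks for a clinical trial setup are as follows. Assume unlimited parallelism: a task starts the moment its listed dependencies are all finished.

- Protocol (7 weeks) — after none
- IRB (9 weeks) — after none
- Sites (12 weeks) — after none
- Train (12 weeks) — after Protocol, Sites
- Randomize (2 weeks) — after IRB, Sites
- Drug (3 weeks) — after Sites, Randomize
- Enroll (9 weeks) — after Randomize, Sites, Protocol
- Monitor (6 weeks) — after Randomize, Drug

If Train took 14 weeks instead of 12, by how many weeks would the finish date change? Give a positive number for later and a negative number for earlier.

2

The binding path is Sites→Train = 12+12 = 24; finish at 24 weeks.
Train lies on that path, so at 14 weeks the path becomes 26 weeks.
No other chain overtakes it, so the finish is 26 weeks.
Change in finish: 26 − 24 = +2 weeks.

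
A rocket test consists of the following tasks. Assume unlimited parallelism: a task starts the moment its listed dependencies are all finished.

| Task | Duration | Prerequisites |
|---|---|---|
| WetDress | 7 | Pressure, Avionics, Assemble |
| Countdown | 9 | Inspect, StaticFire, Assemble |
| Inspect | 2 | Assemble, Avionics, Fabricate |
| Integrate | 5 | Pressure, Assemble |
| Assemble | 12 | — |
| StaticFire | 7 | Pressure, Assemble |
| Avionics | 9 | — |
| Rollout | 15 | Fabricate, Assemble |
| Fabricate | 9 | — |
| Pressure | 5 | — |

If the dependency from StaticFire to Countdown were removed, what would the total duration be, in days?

27

Original critical path: Assemble→StaticFire→Countdown = 12+7+9 = 28 ⇒ 28 days.
Without StaticFire→Countdown, Countdown's earliest start moves from 19 to 14.
The longest chain is now Assemble→Rollout = 12+15 = 27, so the plan takes 27 days.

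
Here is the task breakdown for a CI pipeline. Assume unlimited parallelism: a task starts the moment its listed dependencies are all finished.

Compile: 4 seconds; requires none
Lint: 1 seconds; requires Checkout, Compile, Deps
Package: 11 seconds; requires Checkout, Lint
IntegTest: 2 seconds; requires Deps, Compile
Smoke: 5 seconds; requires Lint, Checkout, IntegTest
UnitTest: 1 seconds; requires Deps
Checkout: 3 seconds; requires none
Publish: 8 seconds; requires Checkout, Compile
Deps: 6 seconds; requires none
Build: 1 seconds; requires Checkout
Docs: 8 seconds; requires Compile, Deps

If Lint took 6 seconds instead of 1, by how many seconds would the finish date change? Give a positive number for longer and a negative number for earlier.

5

Critical path before the change: Deps→Lint→Package = 6+1+11 = 18 giving 18 seconds.
Lint is on the critical path; changing it to 6 makes that path 23 seconds.
The critical path is still Deps→Lint→Package; finish is now 23 seconds.
Change in finish: 23 − 18 = +5 seconds.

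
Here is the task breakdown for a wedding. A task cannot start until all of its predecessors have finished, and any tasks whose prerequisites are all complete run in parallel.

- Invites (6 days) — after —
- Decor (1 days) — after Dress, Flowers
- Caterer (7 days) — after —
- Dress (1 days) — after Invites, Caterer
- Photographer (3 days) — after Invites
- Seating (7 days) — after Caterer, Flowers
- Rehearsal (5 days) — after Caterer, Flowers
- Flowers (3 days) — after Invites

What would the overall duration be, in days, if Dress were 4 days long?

16

As given, the longest chain is Invites→Flowers→Seating = 6+3+7 = 16, so the finish is 16 days.
Dress is off the critical path — its longest chain is 9 days, giving 7 of slack.
The critical path is still Invites→Flowers→Seating; finish is now 16 days.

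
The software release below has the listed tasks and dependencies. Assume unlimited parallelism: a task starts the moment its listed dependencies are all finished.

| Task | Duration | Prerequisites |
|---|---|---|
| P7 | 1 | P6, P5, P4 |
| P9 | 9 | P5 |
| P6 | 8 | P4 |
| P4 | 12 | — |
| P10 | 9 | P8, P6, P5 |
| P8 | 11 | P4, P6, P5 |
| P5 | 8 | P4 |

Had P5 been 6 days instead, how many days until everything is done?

As given, the longest chain is P4→P5→P8→P10 = 12+8+11+9 = 40, so the finish is 40 days.
P5 lies on that path, so at 6 days the path becomes 38 days.
Now P4→P6→P8→P10 = 12+8+11+9 = 40 is longest, so the finish becomes 40 days.

40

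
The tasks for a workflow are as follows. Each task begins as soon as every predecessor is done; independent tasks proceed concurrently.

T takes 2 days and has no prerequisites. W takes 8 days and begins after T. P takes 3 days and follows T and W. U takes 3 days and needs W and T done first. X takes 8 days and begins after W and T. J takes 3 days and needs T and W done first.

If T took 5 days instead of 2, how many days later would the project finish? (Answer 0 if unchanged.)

3

The binding path is T→W→X = 2+8+8 = 18; finish at 18 days.
T is on the critical path; changing it to 5 makes that path 21 days.
The critical path is still T→W→X; finish is now 21 days.
Change in finish: 21 − 18 = +3 days.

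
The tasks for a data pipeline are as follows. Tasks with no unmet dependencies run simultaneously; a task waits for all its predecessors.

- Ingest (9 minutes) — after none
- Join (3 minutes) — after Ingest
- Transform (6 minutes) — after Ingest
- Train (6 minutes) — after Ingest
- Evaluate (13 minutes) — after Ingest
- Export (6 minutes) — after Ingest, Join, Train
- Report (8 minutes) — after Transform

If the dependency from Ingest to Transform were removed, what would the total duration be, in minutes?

Original critical path: Ingest→Transform→Report = 9+6+8 = 23 ⇒ 23 minutes.
Without Ingest→Transform, Transform's earliest start moves from 9 to 0.
The longest chain is now Ingest→Evaluate = 9+13 = 22, so the schedule takes 22 minutes.

22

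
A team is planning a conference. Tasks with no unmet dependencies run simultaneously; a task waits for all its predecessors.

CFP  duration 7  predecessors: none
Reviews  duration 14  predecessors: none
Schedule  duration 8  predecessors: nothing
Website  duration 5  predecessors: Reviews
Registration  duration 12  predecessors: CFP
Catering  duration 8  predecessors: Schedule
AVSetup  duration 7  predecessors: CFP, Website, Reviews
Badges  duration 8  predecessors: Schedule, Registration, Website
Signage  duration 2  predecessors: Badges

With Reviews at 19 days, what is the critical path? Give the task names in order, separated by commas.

Reviews, Website, Badges, Signage

Baseline: Reviews→Website→Badges→Signage = 14+5+8+2 = 29 → 29 days.
Reviews is on the critical path; changing it to 19 makes that path 34 days.
The critical path is still Reviews→Website→Badges→Signage; finish is now 34 days.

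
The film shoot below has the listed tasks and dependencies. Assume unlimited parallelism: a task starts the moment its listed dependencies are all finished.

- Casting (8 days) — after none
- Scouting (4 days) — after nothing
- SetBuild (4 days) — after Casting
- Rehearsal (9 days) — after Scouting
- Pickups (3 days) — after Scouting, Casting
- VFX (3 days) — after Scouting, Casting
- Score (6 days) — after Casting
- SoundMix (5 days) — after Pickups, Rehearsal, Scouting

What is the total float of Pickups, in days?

Critical path: Scouting→Rehearsal→SoundMix = 4+9+5 = 18, so the finish is 18 days.
Longest path through Pickups: 16 days (earliest finish 11, latest finish 13).
Float = 18 − 16 = 2.

2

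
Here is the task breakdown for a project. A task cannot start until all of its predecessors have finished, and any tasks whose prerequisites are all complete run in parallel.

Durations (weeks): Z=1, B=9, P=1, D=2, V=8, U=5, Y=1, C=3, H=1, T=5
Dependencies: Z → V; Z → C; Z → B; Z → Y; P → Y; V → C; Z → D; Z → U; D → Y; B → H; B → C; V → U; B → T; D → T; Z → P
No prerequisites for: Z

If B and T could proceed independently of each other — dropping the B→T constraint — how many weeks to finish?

Before: longest chain Z→B→T = 1+9+5 = 15, finish 15.
Without B→T, T's earliest start moves from 10 to 3.
The longest chain is now Z→V→U = 1+8+5 = 14, so the schedule takes 14 weeks.

14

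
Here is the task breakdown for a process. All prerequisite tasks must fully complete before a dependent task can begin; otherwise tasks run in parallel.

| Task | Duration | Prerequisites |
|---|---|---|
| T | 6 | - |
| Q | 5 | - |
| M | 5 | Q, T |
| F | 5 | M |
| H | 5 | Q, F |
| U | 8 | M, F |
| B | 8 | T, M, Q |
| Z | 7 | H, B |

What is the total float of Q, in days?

1

T→M→F→H→Z = 6+5+5+5+7 = 28 sets the makespan at 28 days.
The longest chain containing Q totals 27 days.
Slack of Q = 1 − 0 = 1 day.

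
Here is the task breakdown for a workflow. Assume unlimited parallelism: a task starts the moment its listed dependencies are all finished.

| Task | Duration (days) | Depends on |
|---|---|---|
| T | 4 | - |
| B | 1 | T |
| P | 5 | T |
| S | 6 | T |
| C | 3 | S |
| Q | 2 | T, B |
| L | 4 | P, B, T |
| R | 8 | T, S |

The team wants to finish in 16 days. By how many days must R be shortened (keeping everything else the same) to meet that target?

Current finish: 18 days; target: 16.
R is on every critical path, so each day cut from R cuts the finish by one (this holds down to a finish of 13).
Need 18 − 16 = 2 days off R → R becomes 6 days, finish becomes 16.

2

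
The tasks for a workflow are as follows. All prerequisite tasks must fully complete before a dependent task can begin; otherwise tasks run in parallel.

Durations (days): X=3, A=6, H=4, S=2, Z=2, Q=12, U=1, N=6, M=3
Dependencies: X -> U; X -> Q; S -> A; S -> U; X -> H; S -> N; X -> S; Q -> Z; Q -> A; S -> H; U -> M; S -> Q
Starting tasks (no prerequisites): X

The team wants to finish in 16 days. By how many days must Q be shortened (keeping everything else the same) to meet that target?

7

Current finish: 23 days; target: 16.
Q is on every critical path, so each day cut from Q cuts the finish by one (this holds down to a finish of 12).
Need 23 − 16 = 7 days off Q → Q becomes 5 days, finish becomes 16.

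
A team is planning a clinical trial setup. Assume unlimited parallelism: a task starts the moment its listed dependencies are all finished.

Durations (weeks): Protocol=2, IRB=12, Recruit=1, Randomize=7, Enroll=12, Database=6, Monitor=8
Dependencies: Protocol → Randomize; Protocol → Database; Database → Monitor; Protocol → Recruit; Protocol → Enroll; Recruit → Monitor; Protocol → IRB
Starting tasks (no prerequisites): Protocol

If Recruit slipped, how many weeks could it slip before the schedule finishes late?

The longest chain is Protocol→Database→Monitor = 2+6+8 = 16; overall finish 16 weeks.
Recruit finishes as early as 3 and must finish by 8.
Slack of Recruit = 7 − 2 = 5 weeks.

5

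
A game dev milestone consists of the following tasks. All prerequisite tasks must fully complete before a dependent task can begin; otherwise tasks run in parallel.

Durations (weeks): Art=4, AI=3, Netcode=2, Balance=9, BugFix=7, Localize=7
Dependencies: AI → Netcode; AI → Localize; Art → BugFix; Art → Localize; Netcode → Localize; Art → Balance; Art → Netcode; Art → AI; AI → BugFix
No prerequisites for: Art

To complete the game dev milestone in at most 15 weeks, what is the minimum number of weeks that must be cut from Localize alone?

Current finish: 16 weeks; target: 15.
Localize is on every critical path, so each week cut from Localize cuts the finish by one (this holds down to a finish of 14).
Need 16 − 15 = 1 week off Localize → Localize becomes 6 weeks, finish becomes 15.

1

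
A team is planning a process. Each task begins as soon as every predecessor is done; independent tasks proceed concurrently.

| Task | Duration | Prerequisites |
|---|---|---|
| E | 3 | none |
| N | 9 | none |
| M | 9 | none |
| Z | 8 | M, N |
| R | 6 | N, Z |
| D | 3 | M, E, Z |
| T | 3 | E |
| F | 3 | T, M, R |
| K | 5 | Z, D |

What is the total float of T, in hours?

17

The longest chain is N→Z→R→F = 9+8+6+3 = 26; overall finish 26 hours.
Longest path through T: 9 hours (earliest finish 6, latest finish 23).
Float = 26 − 9 = 17.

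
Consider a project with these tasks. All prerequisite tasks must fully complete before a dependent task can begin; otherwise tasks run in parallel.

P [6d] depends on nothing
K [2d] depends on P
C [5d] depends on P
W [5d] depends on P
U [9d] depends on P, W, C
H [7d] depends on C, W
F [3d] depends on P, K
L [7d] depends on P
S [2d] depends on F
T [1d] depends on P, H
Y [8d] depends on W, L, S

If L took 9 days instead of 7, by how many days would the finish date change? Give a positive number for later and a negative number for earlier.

Critical path before the change: P→L→Y = 6+7+8 = 21 giving 21 days.
L is on the critical path; changing it to 9 makes that path 23 days.
No other chain overtakes it, so the finish is 23 days.
Change in finish: 23 − 21 = +2 days.

2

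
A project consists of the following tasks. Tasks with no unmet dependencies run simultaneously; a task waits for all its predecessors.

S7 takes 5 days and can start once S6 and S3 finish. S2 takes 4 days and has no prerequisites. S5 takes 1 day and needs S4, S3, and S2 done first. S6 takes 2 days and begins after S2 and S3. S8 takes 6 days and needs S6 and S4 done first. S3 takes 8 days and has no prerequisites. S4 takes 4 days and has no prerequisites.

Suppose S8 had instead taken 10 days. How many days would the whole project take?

As given, the longest chain is S3→S6→S8 = 8+2+6 = 16, so the finish is 16 days.
Since S8 is critical, the +4 change carries straight to that chain (now 20 days).
That remains the longest chain; total 20 days.

20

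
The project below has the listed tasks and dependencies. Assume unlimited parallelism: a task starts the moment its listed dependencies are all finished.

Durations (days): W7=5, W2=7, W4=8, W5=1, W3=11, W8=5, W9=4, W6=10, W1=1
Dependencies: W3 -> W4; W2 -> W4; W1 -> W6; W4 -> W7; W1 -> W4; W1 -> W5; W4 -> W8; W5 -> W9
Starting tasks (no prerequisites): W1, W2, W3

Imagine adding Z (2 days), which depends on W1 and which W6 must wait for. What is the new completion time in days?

Originally the project takes 24 days.
With Z inserted, W6 now waits for max(W1, Z).
New critical path: W3→W4→W7 = 11+8+5 = 24 ⇒ 24 days.

24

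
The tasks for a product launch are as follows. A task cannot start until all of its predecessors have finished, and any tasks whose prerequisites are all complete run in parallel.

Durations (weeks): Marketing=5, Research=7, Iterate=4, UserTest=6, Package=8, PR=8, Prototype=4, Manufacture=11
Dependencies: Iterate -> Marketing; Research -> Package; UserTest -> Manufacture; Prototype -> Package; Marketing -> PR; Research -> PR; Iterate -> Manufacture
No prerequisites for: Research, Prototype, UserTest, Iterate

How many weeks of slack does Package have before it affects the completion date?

UserTest→Manufacture = 6+11 = 17 sets the makespan at 17 weeks.
The longest chain containing Package totals 15 weeks.
Slack of Package = 9 − 7 = 2 weeks.

2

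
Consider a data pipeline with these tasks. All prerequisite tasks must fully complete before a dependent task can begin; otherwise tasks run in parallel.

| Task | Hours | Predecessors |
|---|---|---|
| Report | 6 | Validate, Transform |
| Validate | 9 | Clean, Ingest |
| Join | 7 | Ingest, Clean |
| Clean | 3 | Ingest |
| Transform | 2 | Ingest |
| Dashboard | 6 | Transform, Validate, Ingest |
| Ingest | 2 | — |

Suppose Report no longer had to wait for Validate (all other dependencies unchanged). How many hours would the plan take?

20

Original critical path: Ingest→Clean→Validate→Report = 2+3+9+6 = 20 ⇒ 20 hours.
Without Validate→Report, Report's earliest start moves from 14 to 4.
The longest chain is now Ingest→Clean→Validate→Dashboard = 2+3+9+6 = 20, so the plan takes 20 hours.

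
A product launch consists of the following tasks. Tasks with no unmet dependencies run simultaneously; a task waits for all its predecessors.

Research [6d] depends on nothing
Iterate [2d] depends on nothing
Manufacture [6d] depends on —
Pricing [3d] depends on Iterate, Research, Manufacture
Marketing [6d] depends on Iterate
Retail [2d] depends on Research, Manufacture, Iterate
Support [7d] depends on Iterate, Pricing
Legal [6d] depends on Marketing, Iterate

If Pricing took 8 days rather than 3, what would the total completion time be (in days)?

Actual critical path: Research→Pricing→Support = 6+3+7 = 16 ⇒ 16 days.
Pricing is on the critical path; changing it to 8 makes that path 21 days.
No other chain overtakes it, so the finish is 21 days.

21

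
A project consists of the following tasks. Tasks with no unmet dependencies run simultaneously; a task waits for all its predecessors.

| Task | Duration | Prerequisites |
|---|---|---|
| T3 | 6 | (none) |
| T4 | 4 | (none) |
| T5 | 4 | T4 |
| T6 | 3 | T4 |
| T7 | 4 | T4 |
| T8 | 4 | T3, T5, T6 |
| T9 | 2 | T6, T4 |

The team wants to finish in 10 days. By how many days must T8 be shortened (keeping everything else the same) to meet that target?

2

Current finish: 12 days; target: 10.
T8 is on every critical path, so each day cut from T8 cuts the finish by one (this holds down to a finish of 9).
Need 12 − 10 = 2 days off T8 → T8 becomes 2 days, finish becomes 10.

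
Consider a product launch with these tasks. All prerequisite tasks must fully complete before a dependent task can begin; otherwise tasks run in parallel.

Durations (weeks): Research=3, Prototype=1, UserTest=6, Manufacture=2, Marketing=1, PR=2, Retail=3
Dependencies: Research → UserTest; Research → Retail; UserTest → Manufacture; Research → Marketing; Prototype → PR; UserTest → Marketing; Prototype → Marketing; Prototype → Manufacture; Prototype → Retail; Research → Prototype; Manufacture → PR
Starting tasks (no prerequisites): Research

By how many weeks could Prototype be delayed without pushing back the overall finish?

Critical path: Research→UserTest→Manufacture→PR = 3+6+2+2 = 13, so the finish is 13 weeks.
Longest path through Prototype: 8 weeks (earliest finish 4, latest finish 9).
Slack of Prototype = 8 − 3 = 5 weeks.

5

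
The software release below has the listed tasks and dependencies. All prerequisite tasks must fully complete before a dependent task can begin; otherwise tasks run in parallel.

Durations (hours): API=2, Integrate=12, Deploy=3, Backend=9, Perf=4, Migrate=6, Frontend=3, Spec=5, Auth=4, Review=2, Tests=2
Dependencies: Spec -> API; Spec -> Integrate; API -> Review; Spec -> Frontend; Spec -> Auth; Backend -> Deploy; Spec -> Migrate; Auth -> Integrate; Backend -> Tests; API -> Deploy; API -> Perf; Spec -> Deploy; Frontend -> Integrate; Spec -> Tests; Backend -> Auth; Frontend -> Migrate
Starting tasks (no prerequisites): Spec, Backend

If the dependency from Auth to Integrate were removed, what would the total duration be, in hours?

20

Before: longest chain Backend→Auth→Integrate = 9+4+12 = 25, finish 25.
Without Auth→Integrate, Integrate's earliest start moves from 13 to 8.
After: Spec→Frontend→Integrate = 5+3+12 = 20 → 20 hours.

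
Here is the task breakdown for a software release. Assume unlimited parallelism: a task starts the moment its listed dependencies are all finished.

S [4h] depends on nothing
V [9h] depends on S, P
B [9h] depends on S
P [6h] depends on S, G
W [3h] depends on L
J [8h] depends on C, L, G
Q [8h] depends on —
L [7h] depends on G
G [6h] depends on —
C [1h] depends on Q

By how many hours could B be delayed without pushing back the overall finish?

G→P→V = 6+6+9 = 21 sets the makespan at 21 hours.
B finishes as early as 13 and must finish by 21.
Slack of B = 12 − 4 = 8 hours.

8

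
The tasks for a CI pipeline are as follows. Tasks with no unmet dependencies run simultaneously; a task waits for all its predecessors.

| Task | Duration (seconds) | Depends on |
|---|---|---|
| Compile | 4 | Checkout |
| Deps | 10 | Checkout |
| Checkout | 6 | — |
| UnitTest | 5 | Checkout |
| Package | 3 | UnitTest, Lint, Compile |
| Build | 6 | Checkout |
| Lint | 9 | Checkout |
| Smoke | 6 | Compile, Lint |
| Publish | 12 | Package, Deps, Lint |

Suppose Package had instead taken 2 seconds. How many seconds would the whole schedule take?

29

Actual critical path: Checkout→Lint→Package→Publish = 6+9+3+12 = 30 ⇒ 30 seconds.
Package lies on that path, so at 2 seconds the path becomes 29 seconds.
The critical path is still Checkout→Lint→Package→Publish; finish is now 29 seconds.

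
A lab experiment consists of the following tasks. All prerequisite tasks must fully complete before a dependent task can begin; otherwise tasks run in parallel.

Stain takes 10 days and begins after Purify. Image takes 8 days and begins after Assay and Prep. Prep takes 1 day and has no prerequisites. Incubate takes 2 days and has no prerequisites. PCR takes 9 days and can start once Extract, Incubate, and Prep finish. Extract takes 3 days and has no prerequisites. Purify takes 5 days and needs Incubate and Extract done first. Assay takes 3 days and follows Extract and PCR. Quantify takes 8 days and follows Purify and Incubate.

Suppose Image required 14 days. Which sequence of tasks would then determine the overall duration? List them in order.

The binding path is Extract→PCR→Assay→Image = 3+9+3+8 = 23; finish at 23 days.
Image is on the critical path; changing it to 14 makes that path 29 days.
The critical path is still Extract→PCR→Assay→Image; finish is now 29 days.

Extract, PCR, Assay, Image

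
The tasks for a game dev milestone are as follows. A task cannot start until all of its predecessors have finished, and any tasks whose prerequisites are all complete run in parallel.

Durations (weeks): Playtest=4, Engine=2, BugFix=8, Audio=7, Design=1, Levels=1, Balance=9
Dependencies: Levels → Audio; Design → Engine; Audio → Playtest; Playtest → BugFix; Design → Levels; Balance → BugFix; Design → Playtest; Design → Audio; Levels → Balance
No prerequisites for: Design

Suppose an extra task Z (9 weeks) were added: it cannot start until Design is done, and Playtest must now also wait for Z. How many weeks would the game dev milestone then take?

Originally the game dev milestone takes 21 weeks.
With Z inserted, Playtest now waits for max(Design, Audio, Z).
New critical path: Design→Z→Playtest→BugFix = 1+9+4+8 = 22 ⇒ 22 weeks.

22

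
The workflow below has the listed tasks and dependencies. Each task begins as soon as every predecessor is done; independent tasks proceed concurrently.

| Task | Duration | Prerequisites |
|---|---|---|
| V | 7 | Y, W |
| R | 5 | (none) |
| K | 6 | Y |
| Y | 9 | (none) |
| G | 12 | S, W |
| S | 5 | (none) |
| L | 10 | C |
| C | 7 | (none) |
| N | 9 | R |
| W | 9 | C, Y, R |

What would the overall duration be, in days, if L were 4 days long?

30

Critical path before the change: Y→W→G = 9+9+12 = 30 giving 30 days.
L has 13 days of float (longest path through it is 17).
The critical path is still Y→W→G; finish is now 30 days.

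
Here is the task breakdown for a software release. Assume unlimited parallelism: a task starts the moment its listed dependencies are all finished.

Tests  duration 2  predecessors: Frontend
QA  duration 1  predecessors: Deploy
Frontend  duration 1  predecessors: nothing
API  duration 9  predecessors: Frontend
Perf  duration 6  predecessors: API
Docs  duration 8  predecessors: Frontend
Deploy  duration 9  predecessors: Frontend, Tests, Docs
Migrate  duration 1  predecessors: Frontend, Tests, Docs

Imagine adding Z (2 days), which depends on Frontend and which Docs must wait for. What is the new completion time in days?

21

Originally the plan takes 19 days.
With Z inserted, Docs now waits for max(Frontend, Z).
New critical path: Frontend→Z→Docs→Deploy→QA = 1+2+8+9+1 = 21 ⇒ 21 days.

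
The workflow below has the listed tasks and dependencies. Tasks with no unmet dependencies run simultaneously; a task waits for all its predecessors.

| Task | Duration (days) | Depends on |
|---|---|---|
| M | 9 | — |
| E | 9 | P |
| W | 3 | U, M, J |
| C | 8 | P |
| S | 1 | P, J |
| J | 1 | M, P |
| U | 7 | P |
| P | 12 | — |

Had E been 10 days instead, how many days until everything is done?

22

Baseline: P→U→W = 12+7+3 = 22 → 22 days.
The longest path through E is only 21 days, so E has float 1.
The critical path is still P→U→W; finish is now 22 days.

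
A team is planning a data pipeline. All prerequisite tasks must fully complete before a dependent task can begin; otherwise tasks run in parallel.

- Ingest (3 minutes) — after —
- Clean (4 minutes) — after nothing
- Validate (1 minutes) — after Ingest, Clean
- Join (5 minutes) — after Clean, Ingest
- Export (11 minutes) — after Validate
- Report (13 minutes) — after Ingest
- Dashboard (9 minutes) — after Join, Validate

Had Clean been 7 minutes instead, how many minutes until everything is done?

Critical path before the change: Clean→Join→Dashboard = 4+5+9 = 18 giving 18 minutes.
Since Clean is critical, the +3 change carries straight to that chain (now 21 minutes).
No other chain overtakes it, so the finish is 21 minutes.

21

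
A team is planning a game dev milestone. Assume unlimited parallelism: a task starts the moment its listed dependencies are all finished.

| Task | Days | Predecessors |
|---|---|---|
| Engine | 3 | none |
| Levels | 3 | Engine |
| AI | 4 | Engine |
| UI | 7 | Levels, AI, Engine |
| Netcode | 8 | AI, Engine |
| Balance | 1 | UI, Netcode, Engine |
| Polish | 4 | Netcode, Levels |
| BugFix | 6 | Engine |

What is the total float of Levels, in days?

5

The longest chain is Engine→AI→Netcode→Polish = 3+4+8+4 = 19; overall finish 19 days.
Longest path through Levels: 14 days (earliest finish 6, latest finish 11).
So Levels can slip 11 − 6 = 5 days.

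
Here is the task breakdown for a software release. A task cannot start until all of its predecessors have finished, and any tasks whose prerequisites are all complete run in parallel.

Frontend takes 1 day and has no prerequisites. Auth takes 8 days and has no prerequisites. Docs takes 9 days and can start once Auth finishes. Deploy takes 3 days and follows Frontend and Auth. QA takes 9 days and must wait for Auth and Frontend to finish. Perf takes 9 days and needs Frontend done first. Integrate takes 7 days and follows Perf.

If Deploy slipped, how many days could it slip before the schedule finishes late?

Frontend→Perf→Integrate = 1+9+7 = 17 sets the makespan at 17 days.
Deploy finishes as early as 11 and must finish by 17.
Slack of Deploy = 14 − 8 = 6 days.

6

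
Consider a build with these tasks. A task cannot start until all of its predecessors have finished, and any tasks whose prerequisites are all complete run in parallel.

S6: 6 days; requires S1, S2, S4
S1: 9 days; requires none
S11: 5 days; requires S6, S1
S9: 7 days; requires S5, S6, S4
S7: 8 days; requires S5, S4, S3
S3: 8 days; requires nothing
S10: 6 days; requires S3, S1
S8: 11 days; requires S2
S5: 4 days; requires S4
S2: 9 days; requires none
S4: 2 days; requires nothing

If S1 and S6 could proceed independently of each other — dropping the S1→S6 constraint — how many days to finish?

22

With the dependency in place, S1→S6→S9 = 9+6+7 = 22 sets the finish at 22 days.
Dropping S1→S6 doesn't change S6's earliest start (9); another predecessor still binds.
After: S2→S6→S9 = 9+6+7 = 22 → 22 days.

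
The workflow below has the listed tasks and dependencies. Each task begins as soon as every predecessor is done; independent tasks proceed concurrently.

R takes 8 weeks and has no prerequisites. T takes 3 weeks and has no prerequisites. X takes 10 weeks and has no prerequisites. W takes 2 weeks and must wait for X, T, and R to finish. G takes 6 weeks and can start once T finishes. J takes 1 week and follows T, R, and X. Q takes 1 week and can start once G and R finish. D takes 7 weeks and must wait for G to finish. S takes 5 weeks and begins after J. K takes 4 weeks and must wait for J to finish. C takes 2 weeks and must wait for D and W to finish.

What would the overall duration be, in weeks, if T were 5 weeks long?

As given, the longest chain is T→G→D→C = 3+6+7+2 = 18, so the finish is 18 weeks.
T is on the critical path; changing it to 5 makes that path 20 weeks.
The critical path is still T→G→D→C; finish is now 20 weeks.

20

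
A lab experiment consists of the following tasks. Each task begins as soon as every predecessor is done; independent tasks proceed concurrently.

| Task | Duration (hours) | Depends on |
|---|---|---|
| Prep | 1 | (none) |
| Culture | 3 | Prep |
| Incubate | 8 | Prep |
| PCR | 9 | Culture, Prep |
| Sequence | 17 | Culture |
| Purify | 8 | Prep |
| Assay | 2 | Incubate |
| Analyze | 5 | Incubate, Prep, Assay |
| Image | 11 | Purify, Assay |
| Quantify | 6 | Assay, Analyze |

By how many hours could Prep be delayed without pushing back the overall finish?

The longest chain is Prep→Incubate→Assay→Analyze→Quantify = 1+8+2+5+6 = 22; overall finish 22 hours.
The longest chain containing Prep totals 22 hours.
So Prep can slip 1 − 1 = 0 hours.

0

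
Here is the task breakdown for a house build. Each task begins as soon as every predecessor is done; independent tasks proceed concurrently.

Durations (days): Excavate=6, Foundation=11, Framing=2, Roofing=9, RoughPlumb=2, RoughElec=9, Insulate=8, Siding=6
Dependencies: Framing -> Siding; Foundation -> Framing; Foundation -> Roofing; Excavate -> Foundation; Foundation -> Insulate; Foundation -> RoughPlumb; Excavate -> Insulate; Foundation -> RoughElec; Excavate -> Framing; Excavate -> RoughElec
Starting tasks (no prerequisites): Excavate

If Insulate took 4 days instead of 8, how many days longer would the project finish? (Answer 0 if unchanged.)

0

Baseline: Excavate→Foundation→Roofing = 6+11+9 = 26 → 26 days.
Insulate is off the critical path — its longest chain is 25 days, giving 1 of slack.
The critical path is still Excavate→Foundation→Roofing; finish is now 26 days.
Change in finish: 26 − 26 = +0 days.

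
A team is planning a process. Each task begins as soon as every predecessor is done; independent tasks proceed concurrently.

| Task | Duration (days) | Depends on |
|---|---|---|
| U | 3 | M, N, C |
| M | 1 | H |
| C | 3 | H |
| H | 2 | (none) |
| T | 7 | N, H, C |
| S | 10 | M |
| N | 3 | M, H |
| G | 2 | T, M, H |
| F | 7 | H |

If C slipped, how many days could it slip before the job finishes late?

1

Critical path: H→M→N→T→G = 2+1+3+7+2 = 15, so the finish is 15 days.
C finishes as early as 5 and must finish by 6.
Float = 15 − 14 = 1.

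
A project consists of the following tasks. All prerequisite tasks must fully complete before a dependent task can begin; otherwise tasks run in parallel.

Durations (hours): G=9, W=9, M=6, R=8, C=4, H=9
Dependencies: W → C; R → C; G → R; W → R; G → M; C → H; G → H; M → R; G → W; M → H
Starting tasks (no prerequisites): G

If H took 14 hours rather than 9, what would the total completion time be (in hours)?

44

Baseline: G→W→R→C→H = 9+9+8+4+9 = 39 → 39 hours.
H lies on that path, so at 14 hours the path becomes 44 hours.
No other chain overtakes it, so the finish is 44 hours.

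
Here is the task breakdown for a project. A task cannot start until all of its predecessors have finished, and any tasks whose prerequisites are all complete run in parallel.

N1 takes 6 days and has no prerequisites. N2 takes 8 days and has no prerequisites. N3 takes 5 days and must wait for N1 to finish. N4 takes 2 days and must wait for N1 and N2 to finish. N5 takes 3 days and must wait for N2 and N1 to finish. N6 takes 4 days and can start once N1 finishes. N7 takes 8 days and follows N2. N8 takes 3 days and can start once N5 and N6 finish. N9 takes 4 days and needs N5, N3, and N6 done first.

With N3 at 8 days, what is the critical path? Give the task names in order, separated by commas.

As given, the longest chain is N2→N7 = 8+8 = 16, so the finish is 16 days.
The longest path through N3 is only 15 days, so N3 has float 1.
Now N1→N3→N9 = 6+8+4 = 18 is longest, so the finish becomes 18 days.

N1, N3, N9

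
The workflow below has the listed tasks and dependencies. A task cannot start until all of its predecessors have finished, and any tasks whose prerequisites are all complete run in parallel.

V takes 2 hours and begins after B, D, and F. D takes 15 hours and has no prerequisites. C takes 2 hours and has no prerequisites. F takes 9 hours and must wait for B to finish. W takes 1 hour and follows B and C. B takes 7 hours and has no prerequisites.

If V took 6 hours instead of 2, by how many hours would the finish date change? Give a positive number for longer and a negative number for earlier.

4

Actual critical path: B→F→V = 7+9+2 = 18 ⇒ 18 hours.
V is on the critical path; changing it to 6 makes that path 22 hours.
That remains the longest chain; total 22 hours.
Change in finish: 22 − 18 = +4 hours.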